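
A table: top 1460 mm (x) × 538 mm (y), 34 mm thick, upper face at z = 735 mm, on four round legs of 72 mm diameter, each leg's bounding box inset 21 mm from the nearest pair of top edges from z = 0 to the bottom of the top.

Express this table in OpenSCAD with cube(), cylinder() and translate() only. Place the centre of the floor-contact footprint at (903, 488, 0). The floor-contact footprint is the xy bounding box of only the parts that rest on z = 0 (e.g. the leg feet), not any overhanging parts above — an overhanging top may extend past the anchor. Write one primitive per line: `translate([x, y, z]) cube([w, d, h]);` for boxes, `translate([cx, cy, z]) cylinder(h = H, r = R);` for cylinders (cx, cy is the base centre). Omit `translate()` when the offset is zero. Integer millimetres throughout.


// leg_h = 735 - 34 = 701
translate([173, 219, 701]) cube([1460, 538, 34]);
translate([230, 276, 0]) cylinder(h = 701, r = 36);
translate([1576, 276, 0]) cylinder(h = 701, r = 36);
translate([230, 700, 0]) cylinder(h = 701, r = 36);
translate([1576, 700, 0]) cylinder(h = 701, r = 36);


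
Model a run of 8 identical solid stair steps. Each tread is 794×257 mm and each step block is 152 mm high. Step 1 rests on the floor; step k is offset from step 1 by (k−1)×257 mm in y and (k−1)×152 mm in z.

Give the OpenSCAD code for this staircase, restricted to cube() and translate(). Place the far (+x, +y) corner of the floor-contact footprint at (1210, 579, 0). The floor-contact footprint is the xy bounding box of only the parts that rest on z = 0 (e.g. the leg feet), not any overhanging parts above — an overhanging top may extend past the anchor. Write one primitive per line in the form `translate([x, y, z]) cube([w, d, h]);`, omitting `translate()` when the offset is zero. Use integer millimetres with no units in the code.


translate([416, 322, 0]) cube([794, 257, 152]);
translate([416, 579, 152]) cube([794, 257, 152]);
translate([416, 836, 304]) cube([794, 257, 152]);
translate([416, 1093, 456]) cube([794, 257, 152]);
translate([416, 1350, 608]) cube([794, 257, 152]);
translate([416, 1607, 760]) cube([794, 257, 152]);
translate([416, 1864, 912]) cube([794, 257, 152]);
translate([416, 2121, 1064]) cube([794, 257, 152]);


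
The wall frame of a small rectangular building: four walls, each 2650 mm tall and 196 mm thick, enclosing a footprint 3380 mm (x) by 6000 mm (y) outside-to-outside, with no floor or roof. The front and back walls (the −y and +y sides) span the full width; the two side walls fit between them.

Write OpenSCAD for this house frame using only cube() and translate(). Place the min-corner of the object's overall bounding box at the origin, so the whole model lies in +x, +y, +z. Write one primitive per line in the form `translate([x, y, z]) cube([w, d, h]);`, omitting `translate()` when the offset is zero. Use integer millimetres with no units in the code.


cube([3380, 196, 2650]);
translate([0, 5804, 0]) cube([3380, 196, 2650]);
translate([0, 196, 0]) cube([196, 5608, 2650]);
translate([3184, 196, 0]) cube([196, 5608, 2650]);


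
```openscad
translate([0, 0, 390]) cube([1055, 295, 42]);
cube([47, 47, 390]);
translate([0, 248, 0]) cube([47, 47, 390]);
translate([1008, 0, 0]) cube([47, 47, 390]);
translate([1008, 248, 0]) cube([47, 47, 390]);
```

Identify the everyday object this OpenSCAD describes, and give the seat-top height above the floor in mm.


A bench. The seat-top height is 432 mm.

A long slab on four corner posts — a bench. The slab sits at z = 390 with thickness 42, so the top is 390 + 42 = 432 mm.


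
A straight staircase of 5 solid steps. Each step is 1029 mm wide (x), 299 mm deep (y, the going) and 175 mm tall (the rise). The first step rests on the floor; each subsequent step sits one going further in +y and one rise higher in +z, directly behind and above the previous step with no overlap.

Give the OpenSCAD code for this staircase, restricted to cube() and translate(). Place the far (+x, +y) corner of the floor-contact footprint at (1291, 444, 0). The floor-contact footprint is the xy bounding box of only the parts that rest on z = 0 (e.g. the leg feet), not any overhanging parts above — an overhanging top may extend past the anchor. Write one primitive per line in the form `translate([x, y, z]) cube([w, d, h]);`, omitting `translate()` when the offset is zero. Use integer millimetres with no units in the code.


translate([262, 145, 0]) cube([1029, 299, 175]);
translate([262, 444, 175]) cube([1029, 299, 175]);
translate([262, 743, 350]) cube([1029, 299, 175]);
translate([262, 1042, 525]) cube([1029, 299, 175]);
translate([262, 1341, 700]) cube([1029, 299, 175]);


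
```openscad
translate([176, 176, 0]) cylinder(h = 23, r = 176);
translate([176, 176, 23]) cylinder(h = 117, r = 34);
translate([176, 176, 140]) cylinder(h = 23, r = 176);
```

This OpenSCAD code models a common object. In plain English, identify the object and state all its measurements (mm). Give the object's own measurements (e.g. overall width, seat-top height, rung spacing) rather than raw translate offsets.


A spool: two coaxial disc flanges of radius 176 mm and thickness 23 mm, joined by a core cylinder of radius 34 mm and height 117 mm. The lower flange rests on z = 0 and the three cylinders share a vertical axis.


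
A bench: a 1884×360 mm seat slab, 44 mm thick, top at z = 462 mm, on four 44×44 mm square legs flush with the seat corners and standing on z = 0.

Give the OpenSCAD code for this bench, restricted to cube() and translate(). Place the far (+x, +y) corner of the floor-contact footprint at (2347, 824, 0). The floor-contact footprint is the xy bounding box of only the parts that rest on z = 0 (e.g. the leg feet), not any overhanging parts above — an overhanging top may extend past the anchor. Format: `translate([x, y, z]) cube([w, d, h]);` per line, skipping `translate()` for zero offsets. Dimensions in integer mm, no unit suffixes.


// leg_h = 462 − 44 = 418
translate([463, 464, 418]) cube([1884, 360, 44]);
translate([463, 464, 0]) cube([44, 44, 418]);
translate([463, 780, 0]) cube([44, 44, 418]);
translate([2303, 464, 0]) cube([44, 44, 418]);
translate([2303, 780, 0]) cube([44, 44, 418]);


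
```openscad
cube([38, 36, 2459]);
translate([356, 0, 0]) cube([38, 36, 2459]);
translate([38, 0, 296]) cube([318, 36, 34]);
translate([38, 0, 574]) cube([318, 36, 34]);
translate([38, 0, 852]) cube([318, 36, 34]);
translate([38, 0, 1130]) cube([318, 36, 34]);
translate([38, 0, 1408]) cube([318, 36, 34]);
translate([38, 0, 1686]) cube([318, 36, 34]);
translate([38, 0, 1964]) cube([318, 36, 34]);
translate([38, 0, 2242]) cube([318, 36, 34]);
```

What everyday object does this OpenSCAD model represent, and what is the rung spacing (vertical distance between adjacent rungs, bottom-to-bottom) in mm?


A ladder. The rung spacing is 278 mm.

Two tall 38×36 posts with 8 short bars between them — a ladder. Adjacent rungs sit at z = 296 and z = 574, so the spacing is 574 − 296 = 278 mm.


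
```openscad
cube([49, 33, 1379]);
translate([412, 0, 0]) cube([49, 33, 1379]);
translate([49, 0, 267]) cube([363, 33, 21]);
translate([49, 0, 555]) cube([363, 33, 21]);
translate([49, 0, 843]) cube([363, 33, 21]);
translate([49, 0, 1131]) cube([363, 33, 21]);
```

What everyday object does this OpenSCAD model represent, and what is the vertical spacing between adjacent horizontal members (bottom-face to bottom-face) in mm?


A ladder. The rung spacing is 288 mm.

Two tall 49×33 posts with 4 short bars between them — a ladder. Adjacent rungs sit at z = 267 and z = 555, so the spacing is 555 − 267 = 288 mm.


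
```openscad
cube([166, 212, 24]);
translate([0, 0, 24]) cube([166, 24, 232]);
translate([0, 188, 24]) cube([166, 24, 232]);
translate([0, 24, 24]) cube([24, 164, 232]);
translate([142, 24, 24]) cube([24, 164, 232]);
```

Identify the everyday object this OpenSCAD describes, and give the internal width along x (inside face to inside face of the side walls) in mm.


An open box. The internal width is 118 mm.

A 166×212 base slab with four walls standing on it — an open box. The base is 166 mm wide and the walls are 24 mm thick, so the internal width is 166 − 2 × 24 = 118 mm.


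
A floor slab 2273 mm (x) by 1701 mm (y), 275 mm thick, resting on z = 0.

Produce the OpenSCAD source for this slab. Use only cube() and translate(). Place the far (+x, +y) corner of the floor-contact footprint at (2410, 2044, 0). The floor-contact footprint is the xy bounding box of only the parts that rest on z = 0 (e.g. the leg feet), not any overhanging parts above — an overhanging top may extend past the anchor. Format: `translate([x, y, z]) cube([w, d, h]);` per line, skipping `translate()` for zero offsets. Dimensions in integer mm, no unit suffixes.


translate([137, 343, 0]) cube([2273, 1701, 275]);


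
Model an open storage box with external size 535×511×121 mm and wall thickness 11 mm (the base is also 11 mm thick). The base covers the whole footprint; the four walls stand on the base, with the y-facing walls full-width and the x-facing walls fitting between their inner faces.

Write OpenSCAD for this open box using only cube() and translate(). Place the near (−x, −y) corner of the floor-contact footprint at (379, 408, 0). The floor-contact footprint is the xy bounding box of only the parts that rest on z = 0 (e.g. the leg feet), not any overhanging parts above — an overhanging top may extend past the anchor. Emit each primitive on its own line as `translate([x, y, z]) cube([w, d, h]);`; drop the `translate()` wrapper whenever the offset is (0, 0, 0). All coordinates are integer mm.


translate([379, 408, 0]) cube([535, 511, 11]);
translate([379, 408, 11]) cube([535, 11, 110]);
translate([379, 908, 11]) cube([535, 11, 110]);
translate([379, 419, 11]) cube([11, 489, 110]);
translate([903, 419, 11]) cube([11, 489, 110]);


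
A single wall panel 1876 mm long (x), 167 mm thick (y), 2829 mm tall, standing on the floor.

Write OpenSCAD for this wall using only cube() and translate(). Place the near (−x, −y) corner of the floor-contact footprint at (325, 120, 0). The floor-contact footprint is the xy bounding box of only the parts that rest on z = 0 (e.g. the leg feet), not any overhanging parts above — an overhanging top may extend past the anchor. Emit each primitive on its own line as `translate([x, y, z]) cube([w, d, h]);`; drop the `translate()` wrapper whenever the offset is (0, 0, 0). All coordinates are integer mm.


translate([325, 120, 0]) cube([1876, 167, 2829]);


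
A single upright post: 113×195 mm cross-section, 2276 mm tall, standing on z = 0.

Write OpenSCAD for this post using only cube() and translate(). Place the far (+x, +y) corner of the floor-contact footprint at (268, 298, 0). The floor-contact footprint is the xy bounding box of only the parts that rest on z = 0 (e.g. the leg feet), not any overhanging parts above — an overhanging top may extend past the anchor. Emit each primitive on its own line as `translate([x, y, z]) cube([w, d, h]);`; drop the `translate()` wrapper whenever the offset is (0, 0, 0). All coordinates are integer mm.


translate([155, 103, 0]) cube([113, 195, 2276]);


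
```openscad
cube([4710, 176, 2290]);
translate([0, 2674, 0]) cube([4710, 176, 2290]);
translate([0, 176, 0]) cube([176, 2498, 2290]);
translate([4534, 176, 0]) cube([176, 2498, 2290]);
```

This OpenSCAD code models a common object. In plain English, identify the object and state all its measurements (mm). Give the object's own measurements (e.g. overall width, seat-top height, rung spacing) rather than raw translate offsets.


The wall frame of a small rectangular building: four walls, each 2290 mm tall and 176 mm thick, enclosing a footprint 4710 mm (x) by 2850 mm (y) outside-to-outside, with no floor or roof. The front and back walls (the −y and +y sides) span the full width; the two side walls fit between them.


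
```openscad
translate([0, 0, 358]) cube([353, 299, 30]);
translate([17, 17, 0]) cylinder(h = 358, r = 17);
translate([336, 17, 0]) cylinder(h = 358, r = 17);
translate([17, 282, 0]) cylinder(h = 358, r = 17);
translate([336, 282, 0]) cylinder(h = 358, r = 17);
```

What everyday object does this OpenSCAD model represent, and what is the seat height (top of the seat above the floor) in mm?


A stool. The seat height is 388 mm.

A 353×299×30 slab at z = 358 on four corner cylinders — a stool. The seat top is 358 + 30 = 388 mm.


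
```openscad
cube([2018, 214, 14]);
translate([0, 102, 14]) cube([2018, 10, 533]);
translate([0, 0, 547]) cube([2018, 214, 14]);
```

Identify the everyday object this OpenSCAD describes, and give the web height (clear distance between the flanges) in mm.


An I-beam. The web height is 533 mm.

Two wide flanges with a thin centred web — an I-beam. Overall 561 mm minus two 14 mm flanges gives a web of 561 − 2·14 = 533 mm.


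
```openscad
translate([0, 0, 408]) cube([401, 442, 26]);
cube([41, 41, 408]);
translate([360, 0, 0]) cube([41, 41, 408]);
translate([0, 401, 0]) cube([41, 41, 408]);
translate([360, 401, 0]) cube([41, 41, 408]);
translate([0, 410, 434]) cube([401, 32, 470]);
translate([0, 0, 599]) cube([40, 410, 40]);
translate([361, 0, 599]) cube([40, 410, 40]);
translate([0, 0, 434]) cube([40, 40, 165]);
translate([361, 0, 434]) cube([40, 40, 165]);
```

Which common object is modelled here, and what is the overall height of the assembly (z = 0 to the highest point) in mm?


A chair. The overall height is 904 mm.

A slab on four corner posts with a tall panel at the back — a chair. The seat slab sits at z = 408 with thickness 26, and the 470 mm backrest starts at the seat top, so the overall height is 408 + 26 + 470 = 904 mm.


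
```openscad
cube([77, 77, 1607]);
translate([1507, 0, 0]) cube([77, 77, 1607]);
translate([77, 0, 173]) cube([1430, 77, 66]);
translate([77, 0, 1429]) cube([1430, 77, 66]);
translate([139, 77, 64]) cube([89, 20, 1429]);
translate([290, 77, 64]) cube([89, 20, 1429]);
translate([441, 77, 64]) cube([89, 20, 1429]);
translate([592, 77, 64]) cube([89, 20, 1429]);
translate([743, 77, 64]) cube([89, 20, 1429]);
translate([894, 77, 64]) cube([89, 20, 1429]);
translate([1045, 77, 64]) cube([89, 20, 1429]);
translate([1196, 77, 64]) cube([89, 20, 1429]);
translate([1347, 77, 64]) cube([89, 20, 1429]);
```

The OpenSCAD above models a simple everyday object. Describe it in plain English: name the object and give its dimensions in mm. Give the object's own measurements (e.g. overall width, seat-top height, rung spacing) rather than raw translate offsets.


A fence section. Two 77×77 mm posts, 1607 mm tall, stand on the floor with a clear span of 1430 mm between their inner faces. Two horizontal rails of 77×66 mm section span the gap between the posts with their undersides at z = 173 mm and z = 1429 mm, flush with the posts' −y face. 9 pickets, each 89 mm wide, 20 mm thick and 1429 mm tall, are fixed to the +y face of the rails with their bottoms at z = 64 mm, spaced across the span with a 62 mm gap after the −x post and between neighbouring pickets, with 71 mm left before the +x post.


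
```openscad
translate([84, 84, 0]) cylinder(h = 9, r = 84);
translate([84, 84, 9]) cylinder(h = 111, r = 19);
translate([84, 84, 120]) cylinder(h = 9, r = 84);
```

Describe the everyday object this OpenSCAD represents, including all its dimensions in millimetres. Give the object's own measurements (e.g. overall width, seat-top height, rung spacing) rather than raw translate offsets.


A spool: two coaxial disc flanges of radius 84 mm and thickness 9 mm, joined by a core cylinder of radius 19 mm and height 111 mm. The lower flange rests on z = 0 and the three cylinders share a vertical axis.


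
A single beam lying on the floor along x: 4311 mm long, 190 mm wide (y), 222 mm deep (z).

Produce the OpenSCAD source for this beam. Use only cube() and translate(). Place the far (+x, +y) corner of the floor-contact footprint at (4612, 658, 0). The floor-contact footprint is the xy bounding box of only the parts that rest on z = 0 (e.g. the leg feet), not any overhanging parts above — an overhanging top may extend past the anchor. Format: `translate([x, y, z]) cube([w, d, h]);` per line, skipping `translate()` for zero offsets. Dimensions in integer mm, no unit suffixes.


translate([301, 468, 0]) cube([4311, 190, 222]);


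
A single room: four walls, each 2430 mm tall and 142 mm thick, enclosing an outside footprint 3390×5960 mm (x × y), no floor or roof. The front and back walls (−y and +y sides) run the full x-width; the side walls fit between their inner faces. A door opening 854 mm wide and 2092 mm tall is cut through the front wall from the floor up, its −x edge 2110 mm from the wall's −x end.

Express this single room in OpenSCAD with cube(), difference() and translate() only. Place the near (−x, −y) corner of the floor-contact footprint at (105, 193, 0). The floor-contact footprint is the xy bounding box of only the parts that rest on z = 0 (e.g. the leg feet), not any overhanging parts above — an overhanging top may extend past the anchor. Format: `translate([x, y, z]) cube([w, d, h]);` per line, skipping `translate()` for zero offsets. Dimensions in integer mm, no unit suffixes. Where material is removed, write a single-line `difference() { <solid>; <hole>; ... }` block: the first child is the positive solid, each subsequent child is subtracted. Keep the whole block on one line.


difference() { translate([105, 193, 0]) cube([3390, 142, 2430]); translate([2215, 193, 0]) cube([854, 142, 2092]); }
translate([105, 6011, 0]) cube([3390, 142, 2430]);
translate([105, 335, 0]) cube([142, 5676, 2430]);
translate([3353, 335, 0]) cube([142, 5676, 2430]);


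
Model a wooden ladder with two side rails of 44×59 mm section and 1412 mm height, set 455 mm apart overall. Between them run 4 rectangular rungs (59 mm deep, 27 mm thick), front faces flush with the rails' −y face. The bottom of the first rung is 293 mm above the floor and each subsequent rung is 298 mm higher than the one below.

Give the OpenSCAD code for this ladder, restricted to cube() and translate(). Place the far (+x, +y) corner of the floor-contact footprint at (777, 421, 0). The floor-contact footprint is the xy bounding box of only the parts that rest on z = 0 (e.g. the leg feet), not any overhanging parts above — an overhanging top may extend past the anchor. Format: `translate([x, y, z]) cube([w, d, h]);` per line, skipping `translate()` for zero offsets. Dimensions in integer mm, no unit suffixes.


// rung span = 455 - 2*44 = 367
// rung[k] z = 293 + k*298
translate([322, 362, 0]) cube([44, 59, 1412]);
translate([733, 362, 0]) cube([44, 59, 1412]);
translate([366, 362, 293]) cube([367, 59, 27]);
translate([366, 362, 591]) cube([367, 59, 27]);
translate([366, 362, 889]) cube([367, 59, 27]);
translate([366, 362, 1187]) cube([367, 59, 27]);


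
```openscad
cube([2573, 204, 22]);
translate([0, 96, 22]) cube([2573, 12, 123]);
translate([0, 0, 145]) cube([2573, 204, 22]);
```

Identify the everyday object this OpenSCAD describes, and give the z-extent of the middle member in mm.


An I-beam. The web height is 123 mm.

Two wide flanges with a thin centred web — an I-beam. Overall 167 mm minus two 22 mm flanges gives a web of 167 − 2·22 = 123 mm.


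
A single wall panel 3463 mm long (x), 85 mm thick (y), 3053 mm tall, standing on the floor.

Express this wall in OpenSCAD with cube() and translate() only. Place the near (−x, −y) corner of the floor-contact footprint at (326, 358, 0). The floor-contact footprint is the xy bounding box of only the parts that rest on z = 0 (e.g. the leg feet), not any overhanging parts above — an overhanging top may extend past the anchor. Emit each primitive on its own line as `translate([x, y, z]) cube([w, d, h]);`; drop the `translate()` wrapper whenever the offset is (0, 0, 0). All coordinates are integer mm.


translate([326, 358, 0]) cube([3463, 85, 3053]);


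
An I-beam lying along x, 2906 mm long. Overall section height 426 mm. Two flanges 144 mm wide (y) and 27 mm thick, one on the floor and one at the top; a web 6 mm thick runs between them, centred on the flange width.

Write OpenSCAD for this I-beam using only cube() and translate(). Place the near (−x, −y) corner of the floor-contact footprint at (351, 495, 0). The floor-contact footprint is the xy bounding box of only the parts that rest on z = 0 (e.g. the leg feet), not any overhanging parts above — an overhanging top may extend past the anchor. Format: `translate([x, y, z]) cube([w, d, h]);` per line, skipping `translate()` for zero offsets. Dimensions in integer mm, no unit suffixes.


translate([351, 495, 0]) cube([2906, 144, 27]);
translate([351, 564, 27]) cube([2906, 6, 372]);
translate([351, 495, 399]) cube([2906, 144, 27]);


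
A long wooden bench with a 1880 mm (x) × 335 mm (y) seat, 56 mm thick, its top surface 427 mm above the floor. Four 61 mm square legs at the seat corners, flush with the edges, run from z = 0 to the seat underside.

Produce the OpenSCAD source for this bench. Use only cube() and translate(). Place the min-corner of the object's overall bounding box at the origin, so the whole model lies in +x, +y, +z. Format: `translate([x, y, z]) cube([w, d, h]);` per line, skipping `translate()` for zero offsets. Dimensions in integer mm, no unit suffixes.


// leg_h = 427 − 56 = 371
translate([0, 0, 371]) cube([1880, 335, 56]);
cube([61, 61, 371]);
translate([0, 274, 0]) cube([61, 61, 371]);
translate([1819, 0, 0]) cube([61, 61, 371]);
translate([1819, 274, 0]) cube([61, 61, 371]);


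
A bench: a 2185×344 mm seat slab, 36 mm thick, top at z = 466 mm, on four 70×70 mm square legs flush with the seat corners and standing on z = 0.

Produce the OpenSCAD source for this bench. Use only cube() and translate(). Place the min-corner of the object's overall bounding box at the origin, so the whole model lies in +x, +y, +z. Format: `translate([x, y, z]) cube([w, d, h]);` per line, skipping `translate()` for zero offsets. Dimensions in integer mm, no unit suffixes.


translate([0, 0, 430]) cube([2185, 344, 36]);
cube([70, 70, 430]);
translate([0, 274, 0]) cube([70, 70, 430]);
translate([2115, 0, 0]) cube([70, 70, 430]);
translate([2115, 274, 0]) cube([70, 70, 430]);


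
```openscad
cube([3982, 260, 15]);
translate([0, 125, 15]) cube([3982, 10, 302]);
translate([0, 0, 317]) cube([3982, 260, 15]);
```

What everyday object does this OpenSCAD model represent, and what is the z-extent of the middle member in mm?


An I-beam. The web height is 302 mm.

Two wide flanges with a thin centred web — an I-beam. Overall 332 mm minus two 15 mm flanges gives a web of 332 − 2·15 = 302 mm.


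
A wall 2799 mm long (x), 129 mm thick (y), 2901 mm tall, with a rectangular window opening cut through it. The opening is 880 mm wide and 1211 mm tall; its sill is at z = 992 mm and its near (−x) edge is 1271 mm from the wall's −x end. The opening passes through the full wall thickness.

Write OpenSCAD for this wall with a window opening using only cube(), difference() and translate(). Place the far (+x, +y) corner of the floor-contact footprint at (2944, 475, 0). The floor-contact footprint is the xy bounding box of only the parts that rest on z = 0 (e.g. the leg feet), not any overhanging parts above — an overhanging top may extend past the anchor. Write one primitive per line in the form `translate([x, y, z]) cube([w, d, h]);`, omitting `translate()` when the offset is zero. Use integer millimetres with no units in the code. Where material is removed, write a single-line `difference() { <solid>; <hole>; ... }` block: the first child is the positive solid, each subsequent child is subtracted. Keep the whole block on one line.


difference() { translate([145, 346, 0]) cube([2799, 129, 2901]); translate([1416, 346, 992]) cube([880, 129, 1211]); }


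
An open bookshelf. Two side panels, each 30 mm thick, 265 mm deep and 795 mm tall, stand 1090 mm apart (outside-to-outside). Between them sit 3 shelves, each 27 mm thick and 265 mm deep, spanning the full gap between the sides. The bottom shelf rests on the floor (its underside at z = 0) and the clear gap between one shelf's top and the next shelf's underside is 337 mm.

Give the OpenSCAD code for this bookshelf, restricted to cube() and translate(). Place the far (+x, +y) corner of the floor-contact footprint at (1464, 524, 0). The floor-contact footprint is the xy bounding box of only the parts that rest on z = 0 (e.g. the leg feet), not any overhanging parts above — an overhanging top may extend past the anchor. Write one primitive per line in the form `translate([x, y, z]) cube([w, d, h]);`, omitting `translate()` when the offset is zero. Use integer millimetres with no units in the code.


translate([374, 259, 0]) cube([30, 265, 795]);
translate([1434, 259, 0]) cube([30, 265, 795]);
translate([404, 259, 0]) cube([1030, 265, 27]);
translate([404, 259, 364]) cube([1030, 265, 27]);
translate([404, 259, 728]) cube([1030, 265, 27]);


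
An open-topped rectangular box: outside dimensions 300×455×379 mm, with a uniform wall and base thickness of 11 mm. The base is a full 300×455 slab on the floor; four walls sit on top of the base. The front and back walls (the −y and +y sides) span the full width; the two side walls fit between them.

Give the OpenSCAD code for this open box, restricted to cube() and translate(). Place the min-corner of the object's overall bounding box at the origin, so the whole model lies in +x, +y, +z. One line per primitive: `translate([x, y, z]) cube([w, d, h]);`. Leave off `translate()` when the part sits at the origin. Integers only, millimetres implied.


cube([300, 455, 11]);
translate([0, 0, 11]) cube([300, 11, 368]);
translate([0, 444, 11]) cube([300, 11, 368]);
translate([0, 11, 11]) cube([11, 433, 368]);
translate([289, 11, 11]) cube([11, 433, 368]);


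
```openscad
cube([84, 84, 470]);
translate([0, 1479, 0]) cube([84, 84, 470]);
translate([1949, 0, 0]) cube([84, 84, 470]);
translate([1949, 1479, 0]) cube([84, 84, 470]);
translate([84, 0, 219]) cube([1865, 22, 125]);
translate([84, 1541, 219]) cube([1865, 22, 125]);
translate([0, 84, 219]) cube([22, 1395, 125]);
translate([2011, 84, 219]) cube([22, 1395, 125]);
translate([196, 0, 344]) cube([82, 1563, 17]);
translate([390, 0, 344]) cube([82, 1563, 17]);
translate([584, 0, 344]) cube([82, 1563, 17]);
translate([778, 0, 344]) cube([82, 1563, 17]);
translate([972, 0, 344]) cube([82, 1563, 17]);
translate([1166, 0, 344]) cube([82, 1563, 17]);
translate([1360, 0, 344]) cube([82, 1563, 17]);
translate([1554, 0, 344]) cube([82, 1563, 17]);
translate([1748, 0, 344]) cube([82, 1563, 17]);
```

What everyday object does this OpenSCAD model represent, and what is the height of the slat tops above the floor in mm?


A bed frame. The slat-top height is 361 mm.

Four posts, four rails, and a row of slats — a bed frame. Slats sit on the rails at z = 219 + 125 = 344; with slat thickness 17, the top is 361 mm.


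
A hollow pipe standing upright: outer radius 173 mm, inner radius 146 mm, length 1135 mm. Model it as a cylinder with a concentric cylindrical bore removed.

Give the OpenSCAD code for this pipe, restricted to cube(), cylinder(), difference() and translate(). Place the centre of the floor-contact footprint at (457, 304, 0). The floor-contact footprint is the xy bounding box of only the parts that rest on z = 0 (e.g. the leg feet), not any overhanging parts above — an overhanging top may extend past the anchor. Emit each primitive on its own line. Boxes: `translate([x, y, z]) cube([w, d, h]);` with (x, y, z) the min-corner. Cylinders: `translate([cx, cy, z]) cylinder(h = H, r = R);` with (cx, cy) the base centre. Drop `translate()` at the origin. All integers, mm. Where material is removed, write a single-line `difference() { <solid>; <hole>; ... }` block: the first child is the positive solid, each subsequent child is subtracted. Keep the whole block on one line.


difference() { translate([457, 304, 0]) cylinder(h = 1135, r = 173); translate([457, 304, 0]) cylinder(h = 1135, r = 146); }


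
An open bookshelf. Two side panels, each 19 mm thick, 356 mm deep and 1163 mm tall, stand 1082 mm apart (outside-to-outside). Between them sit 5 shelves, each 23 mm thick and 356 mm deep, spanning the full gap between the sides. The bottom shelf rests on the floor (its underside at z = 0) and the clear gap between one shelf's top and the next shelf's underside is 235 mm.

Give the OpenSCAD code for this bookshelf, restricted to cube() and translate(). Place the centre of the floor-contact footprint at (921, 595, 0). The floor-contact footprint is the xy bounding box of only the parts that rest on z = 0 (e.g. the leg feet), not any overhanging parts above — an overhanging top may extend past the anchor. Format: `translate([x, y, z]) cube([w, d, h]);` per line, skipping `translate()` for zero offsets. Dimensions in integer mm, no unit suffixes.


translate([380, 417, 0]) cube([19, 356, 1163]);
translate([1443, 417, 0]) cube([19, 356, 1163]);
translate([399, 417, 0]) cube([1044, 356, 23]);
translate([399, 417, 258]) cube([1044, 356, 23]);
translate([399, 417, 516]) cube([1044, 356, 23]);
translate([399, 417, 774]) cube([1044, 356, 23]);
translate([399, 417, 1032]) cube([1044, 356, 23]);


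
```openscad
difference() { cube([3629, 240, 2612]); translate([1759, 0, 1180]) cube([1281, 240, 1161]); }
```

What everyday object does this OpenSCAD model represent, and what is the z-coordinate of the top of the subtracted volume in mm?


A wall with a window opening. The window head height is 2341 mm.

A wall with a rectangular opening subtracted — a window. Sill at z = 1180, opening 1161 mm tall, so the head is at 1180 + 1161 = 2341 mm.


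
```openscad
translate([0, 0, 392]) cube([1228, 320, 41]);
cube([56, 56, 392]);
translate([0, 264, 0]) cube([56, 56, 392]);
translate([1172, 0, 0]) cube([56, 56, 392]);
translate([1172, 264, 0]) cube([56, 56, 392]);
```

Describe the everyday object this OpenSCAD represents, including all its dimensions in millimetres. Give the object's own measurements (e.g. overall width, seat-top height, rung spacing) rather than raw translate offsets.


A bench: a 1228×320 mm seat slab, 41 mm thick, top at z = 433 mm, on four 56×56 mm square legs flush with the seat corners and standing on z = 0.


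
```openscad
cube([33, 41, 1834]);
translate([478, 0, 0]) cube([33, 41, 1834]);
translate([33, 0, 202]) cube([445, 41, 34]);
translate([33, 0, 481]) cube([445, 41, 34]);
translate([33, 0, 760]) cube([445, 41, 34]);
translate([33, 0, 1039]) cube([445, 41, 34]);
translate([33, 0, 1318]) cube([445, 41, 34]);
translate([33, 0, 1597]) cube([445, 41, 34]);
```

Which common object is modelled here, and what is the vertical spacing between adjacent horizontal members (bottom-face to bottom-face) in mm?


A ladder. The rung spacing is 279 mm.

Two tall 33×41 posts with 6 short bars between them — a ladder. Adjacent rungs sit at z = 202 and z = 481, so the spacing is 481 − 202 = 279 mm.


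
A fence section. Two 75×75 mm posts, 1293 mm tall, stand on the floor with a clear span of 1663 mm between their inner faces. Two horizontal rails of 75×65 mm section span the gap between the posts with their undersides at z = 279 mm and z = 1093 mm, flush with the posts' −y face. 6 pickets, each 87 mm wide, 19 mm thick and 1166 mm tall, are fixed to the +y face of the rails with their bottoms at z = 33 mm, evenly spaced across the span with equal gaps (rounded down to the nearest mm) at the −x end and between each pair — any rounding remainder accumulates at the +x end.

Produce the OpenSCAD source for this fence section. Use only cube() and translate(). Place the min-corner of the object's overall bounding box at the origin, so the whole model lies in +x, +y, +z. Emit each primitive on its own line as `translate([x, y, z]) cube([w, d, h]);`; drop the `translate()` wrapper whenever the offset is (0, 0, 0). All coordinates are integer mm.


cube([75, 75, 1293]);
translate([1738, 0, 0]) cube([75, 75, 1293]);
translate([75, 0, 279]) cube([1663, 75, 65]);
translate([75, 0, 1093]) cube([1663, 75, 65]);
translate([238, 75, 33]) cube([87, 19, 1166]);
translate([488, 75, 33]) cube([87, 19, 1166]);
translate([738, 75, 33]) cube([87, 19, 1166]);
translate([988, 75, 33]) cube([87, 19, 1166]);
translate([1238, 75, 33]) cube([87, 19, 1166]);
translate([1488, 75, 33]) cube([87, 19, 1166]);


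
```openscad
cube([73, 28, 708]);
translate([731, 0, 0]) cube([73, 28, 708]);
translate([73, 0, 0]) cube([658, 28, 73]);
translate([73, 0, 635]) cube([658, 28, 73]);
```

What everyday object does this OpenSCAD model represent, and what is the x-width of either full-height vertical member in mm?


A picture frame. The border width is 73 mm.

Four thin pieces enclosing a rectangular opening — a picture frame. The two full-height stiles are 708 mm tall; the top rail sits at z = 635 and is 73 mm tall, so the border above the opening is 708 − 635 = 73 mm, matching the stile x-width.


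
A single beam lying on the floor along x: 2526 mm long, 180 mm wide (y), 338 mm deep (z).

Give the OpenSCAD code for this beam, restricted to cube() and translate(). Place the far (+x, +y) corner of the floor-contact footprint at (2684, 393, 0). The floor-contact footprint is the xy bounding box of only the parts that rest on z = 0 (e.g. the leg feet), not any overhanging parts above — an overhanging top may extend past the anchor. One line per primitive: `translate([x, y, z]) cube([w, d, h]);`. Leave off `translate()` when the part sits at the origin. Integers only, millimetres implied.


translate([158, 213, 0]) cube([2526, 180, 338]);


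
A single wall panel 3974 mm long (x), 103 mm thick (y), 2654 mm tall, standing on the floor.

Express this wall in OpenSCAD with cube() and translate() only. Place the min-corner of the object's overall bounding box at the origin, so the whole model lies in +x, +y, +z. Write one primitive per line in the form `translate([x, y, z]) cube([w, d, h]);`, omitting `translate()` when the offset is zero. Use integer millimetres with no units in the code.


cube([3974, 103, 2654]);


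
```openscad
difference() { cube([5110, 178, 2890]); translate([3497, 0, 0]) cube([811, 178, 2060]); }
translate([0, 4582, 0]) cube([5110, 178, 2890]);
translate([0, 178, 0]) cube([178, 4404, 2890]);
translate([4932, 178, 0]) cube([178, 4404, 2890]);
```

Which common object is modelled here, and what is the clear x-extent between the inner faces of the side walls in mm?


A single room. The interior width is 4754 mm.

Four walls enclosing a rectangle with a door in the front wall — a room. Outside width 5110 minus two 178 mm walls gives 4754 mm.


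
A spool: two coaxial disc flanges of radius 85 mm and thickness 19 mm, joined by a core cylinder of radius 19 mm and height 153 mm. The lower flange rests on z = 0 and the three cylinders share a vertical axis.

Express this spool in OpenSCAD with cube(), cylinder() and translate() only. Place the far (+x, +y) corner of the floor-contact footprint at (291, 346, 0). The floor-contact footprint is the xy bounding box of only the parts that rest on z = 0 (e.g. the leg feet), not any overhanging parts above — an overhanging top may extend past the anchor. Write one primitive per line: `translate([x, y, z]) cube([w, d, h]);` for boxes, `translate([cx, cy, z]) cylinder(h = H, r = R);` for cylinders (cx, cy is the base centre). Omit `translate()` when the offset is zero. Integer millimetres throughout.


translate([206, 261, 0]) cylinder(h = 19, r = 85);
translate([206, 261, 19]) cylinder(h = 153, r = 19);
translate([206, 261, 172]) cylinder(h = 19, r = 85);


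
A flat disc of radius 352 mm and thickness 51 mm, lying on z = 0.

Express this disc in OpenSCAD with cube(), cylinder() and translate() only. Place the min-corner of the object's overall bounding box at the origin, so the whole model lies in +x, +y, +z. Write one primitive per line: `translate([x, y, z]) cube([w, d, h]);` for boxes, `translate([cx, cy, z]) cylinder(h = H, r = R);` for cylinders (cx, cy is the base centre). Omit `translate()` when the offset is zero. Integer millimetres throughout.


translate([352, 352, 0]) cylinder(h = 51, r = 352);


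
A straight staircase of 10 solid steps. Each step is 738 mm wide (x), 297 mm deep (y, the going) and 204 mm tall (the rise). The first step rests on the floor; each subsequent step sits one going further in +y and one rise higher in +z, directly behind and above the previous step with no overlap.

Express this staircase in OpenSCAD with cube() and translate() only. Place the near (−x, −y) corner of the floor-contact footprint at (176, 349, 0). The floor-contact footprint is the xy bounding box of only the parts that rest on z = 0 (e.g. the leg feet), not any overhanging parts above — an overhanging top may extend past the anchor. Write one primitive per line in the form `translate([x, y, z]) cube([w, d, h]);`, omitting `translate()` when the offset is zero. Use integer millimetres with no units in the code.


translate([176, 349, 0]) cube([738, 297, 204]);
translate([176, 646, 204]) cube([738, 297, 204]);
translate([176, 943, 408]) cube([738, 297, 204]);
translate([176, 1240, 612]) cube([738, 297, 204]);
translate([176, 1537, 816]) cube([738, 297, 204]);
translate([176, 1834, 1020]) cube([738, 297, 204]);
translate([176, 2131, 1224]) cube([738, 297, 204]);
translate([176, 2428, 1428]) cube([738, 297, 204]);
translate([176, 2725, 1632]) cube([738, 297, 204]);
translate([176, 3022, 1836]) cube([738, 297, 204]);


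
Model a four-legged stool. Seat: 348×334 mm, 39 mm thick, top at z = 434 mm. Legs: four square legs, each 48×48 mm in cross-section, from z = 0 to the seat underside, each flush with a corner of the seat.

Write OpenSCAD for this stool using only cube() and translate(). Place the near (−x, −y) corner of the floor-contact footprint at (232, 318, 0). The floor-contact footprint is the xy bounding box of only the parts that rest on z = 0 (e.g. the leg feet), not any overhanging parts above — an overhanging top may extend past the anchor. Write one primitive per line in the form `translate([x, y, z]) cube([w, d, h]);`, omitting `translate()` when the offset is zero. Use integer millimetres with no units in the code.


translate([232, 318, 395]) cube([348, 334, 39]);
translate([232, 318, 0]) cube([48, 48, 395]);
translate([532, 318, 0]) cube([48, 48, 395]);
translate([232, 604, 0]) cube([48, 48, 395]);
translate([532, 604, 0]) cube([48, 48, 395]);


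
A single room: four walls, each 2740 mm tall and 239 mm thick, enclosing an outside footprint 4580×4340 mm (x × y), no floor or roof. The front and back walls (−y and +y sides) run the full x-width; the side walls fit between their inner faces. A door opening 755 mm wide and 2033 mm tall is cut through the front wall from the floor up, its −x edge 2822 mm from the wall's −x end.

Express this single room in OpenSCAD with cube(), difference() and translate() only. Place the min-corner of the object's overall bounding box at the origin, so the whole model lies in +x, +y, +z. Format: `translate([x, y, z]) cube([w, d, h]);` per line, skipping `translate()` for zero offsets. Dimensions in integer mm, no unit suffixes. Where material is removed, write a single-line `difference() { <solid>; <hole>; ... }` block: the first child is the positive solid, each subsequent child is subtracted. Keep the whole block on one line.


difference() { cube([4580, 239, 2740]); translate([2822, 0, 0]) cube([755, 239, 2033]); }
translate([0, 4101, 0]) cube([4580, 239, 2740]);
translate([0, 239, 0]) cube([239, 3862, 2740]);
translate([4341, 239, 0]) cube([239, 3862, 2740]);


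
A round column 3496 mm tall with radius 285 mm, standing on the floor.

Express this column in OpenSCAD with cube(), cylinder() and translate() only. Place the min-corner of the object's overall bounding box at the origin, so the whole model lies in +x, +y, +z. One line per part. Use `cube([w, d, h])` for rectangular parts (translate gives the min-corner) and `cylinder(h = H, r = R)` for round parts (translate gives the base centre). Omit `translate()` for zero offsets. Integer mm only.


translate([285, 285, 0]) cylinder(h = 3496, r = 285);
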